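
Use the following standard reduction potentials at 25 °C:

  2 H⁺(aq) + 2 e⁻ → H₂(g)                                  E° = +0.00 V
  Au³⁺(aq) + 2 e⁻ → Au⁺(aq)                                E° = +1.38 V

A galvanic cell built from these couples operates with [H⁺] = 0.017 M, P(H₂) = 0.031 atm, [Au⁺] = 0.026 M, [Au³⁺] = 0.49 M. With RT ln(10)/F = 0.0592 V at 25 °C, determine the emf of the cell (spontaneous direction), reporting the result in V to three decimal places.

+1.478 V

Au³⁺/Au⁺ is the cathode (higher E°), H⁺/H₂ the anode: E°cell = +1.38 − (+0.00) = +1.38 V, n = 2.
Overall: Au³⁺(aq) + H₂(g) → Au⁺(aq) + 2 H⁺(aq)
Q = [Au⁺]·[H⁺]^2 / ([Au³⁺]·P(H₂)); log Q = -3.306.
E = E° − (0.0592/n) log Q = +1.38 − (0.0592/2)(-3.306) = +1.478 V.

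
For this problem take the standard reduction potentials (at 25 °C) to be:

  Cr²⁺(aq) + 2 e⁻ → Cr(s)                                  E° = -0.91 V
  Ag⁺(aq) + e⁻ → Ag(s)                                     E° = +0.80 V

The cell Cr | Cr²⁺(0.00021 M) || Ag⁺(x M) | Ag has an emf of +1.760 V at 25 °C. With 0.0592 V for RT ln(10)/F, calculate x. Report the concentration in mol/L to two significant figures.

Ag⁺/Ag is the cathode, Cr²⁺/Cr the anode: E°cell = +1.71 V, n = 2.
Overall reaction: 2 Ag⁺(aq) + Cr(s) → 2 Ag(s) + Cr²⁺(aq); Q = [Cr²⁺]^1/[Ag⁺]^2.
From E = E° − (0.0592/n) log Q: log Q = (E° − E)·n/0.0592 = (+1.71 − (+1.760))·2/0.0592 = -1.6892.
So 2·log[Ag⁺] = 1·log(0.00021) − log Q = -3.6778 − (-1.6892) = -1.9886; log[Ag⁺] = -1.9886 / 2 = -0.9943; [Ag⁺] = 10^(-0.9943) ≈ 0.10 M.

0.10 M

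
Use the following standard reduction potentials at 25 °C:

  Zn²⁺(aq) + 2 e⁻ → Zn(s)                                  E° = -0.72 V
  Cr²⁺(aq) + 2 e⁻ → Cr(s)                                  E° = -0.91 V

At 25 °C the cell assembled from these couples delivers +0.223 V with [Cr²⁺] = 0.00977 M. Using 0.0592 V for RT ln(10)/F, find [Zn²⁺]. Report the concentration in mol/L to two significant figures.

0.13 M

Zn²⁺/Zn is the cathode, Cr²⁺/Cr the anode: E°cell = +0.19 V, n = 2.
Overall reaction: Zn²⁺(aq) + Cr(s) → Zn(s) + Cr²⁺(aq); Q = [Cr²⁺]^1/[Zn²⁺]^1.
From E = E° − (0.0592/n) log Q: log Q = (E° − E)·n/0.0592 = (+0.19 − (+0.223))·2/0.0592 = -1.1149.
So 1·log[Zn²⁺] = 1·log(0.00977) − log Q = -2.0101 − (-1.1149) = -0.8952; [Zn²⁺] = 10^(-0.8952) ≈ 0.13 M.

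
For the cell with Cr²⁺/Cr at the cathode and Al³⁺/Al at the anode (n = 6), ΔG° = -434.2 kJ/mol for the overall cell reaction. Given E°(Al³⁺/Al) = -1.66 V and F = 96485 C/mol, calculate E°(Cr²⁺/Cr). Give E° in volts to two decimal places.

-0.91 V

E°cell = −ΔG°/(nF) = −(-434.2×10³)/((6)(96485)) = +0.750 V.
Since Cr²⁺/Cr is the cathode and Al³⁺/Al the anode, E°cell = E°(Cr²⁺/Cr) − E°(Al³⁺/Al).
So E°(Cr²⁺/Cr) = E°cell + E°(Al³⁺/Al) = +0.750 + (-1.66) = -0.91 V.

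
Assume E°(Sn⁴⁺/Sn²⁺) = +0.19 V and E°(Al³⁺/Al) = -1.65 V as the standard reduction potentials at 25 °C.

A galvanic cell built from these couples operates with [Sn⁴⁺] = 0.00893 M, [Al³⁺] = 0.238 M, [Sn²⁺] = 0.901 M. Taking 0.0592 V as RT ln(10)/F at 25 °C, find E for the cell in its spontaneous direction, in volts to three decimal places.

Sn⁴⁺/Sn²⁺ is the cathode (higher E°), Al³⁺/Al the anode: E°cell = +0.19 − (-1.65) = +1.84 V, n = 6.
Overall: 3 Sn⁴⁺(aq) + 2 Al(s) → 3 Sn²⁺(aq) + 2 Al³⁺(aq)
Q = [Sn²⁺]^3·[Al³⁺]^2 / ([Sn⁴⁺]^3); log Q = 4.765.
E = E° − (0.0592/n) log Q = +1.84 − (0.0592/6)(4.765) = +1.793 V.

+1.793 V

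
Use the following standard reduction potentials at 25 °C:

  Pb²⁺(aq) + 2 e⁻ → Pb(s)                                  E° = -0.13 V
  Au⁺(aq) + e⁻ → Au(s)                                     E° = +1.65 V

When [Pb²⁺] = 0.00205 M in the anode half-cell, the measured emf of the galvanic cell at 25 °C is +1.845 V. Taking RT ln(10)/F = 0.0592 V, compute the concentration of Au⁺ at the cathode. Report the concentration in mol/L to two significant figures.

0.57 M

Au⁺/Au is the cathode, Pb²⁺/Pb the anode: E°cell = +1.78 V, n = 2.
Overall reaction: 2 Au⁺(aq) + Pb(s) → 2 Au(s) + Pb²⁺(aq); Q = [Pb²⁺]^1/[Au⁺]^2.
From E = E° − (0.0592/n) log Q: log Q = (E° − E)·n/0.0592 = (+1.78 − (+1.845))·2/0.0592 = -2.1959.
So 2·log[Au⁺] = 1·log(0.00205) − log Q = -2.6882 − (-2.1959) = -0.4923; log[Au⁺] = -0.4923 / 2 = -0.2462; [Au⁺] = 10^(-0.2462) ≈ 0.57 M.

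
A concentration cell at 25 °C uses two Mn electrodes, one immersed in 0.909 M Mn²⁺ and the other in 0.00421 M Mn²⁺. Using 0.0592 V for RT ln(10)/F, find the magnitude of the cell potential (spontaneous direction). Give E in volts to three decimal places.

+0.069 V

For a concentration cell E°cell = 0. The 0.909 M side is the cathode (reduction is favoured where [Mn²⁺] is higher).
With n = 2, E = −(0.0592/2) log([Mn²⁺]ₐₙ/[Mn²⁺]꜀ₐₜ) = −(0.0592/2) log(0.00421/0.909) = −(0.0592/2)(-2.334) = +0.069 V.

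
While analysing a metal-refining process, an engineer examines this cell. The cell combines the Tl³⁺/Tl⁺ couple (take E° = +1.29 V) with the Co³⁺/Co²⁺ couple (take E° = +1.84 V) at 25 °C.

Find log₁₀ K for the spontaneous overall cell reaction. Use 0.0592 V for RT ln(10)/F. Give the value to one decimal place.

18.6

Cathode: Co³⁺/Co²⁺; anode: Tl³⁺/Tl⁺. E°cell = +0.55 V, n = 2.
log K = nE°cell / 0.0592 = (2)(+0.55) / 0.0592 = 18.6.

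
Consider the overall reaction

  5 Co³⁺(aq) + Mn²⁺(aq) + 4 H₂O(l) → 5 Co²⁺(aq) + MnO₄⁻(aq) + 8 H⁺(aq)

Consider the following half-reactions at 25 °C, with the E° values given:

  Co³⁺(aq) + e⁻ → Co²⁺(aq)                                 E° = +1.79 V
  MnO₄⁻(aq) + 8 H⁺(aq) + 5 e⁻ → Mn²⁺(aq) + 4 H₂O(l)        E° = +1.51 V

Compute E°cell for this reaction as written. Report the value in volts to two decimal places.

+0.28 V

The Co³⁺/Co²⁺ couple has the higher reduction potential, so it is the cathode; MnO₄⁻/Mn²⁺ is oxidised at the anode.
E°cell = E°(cathode) − E°(anode) = (+1.79) − (+1.51) = +0.28 V.
Since E°cell > 0, the reaction is spontaneous under standard conditions.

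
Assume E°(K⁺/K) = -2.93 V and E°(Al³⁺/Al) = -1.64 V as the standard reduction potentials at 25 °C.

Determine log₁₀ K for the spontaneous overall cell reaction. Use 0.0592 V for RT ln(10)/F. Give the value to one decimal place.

65.4

Cathode: Al³⁺/Al; anode: K⁺/K. E°cell = +1.29 V, n = 3.
log K = nE°cell / 0.0592 = (3)(+1.29) / 0.0592 = 65.4.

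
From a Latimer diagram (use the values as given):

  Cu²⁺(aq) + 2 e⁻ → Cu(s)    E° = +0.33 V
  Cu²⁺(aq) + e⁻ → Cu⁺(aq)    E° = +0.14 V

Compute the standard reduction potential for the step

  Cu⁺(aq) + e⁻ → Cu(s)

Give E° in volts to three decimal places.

+0.520 V

Sequential free energies add, so n₃E°₃ = n₁E°₁ + n₂E°₂.
With n₃ = 2, and the known step contributing 1×(+0.14) V, the unknown satisfies 1·E° = 2×(+0.33) − 1×(+0.14) = +0.520.
E° = +0.520 / 1 = +0.520 V.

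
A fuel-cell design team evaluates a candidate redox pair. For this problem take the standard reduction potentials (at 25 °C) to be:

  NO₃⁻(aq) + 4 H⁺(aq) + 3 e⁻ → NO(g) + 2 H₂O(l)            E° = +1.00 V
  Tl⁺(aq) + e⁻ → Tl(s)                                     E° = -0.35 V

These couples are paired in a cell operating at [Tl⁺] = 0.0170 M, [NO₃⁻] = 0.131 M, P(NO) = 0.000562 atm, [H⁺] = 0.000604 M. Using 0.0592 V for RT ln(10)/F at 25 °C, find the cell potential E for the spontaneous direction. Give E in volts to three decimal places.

NO₃⁻/NO is the cathode (higher E°), Tl⁺/Tl the anode: E°cell = +1.00 − (-0.35) = +1.35 V, n = 3.
Overall: NO₃⁻(aq) + 4 H⁺(aq) + 3 Tl(s) → NO(g) + 2 H₂O(l) + 3 Tl⁺(aq)
Q = P(NO)·[Tl⁺]^3 / ([NO₃⁻]·[H⁺]^4); log Q = 5.200.
E = E° − (0.0592/n) log Q = +1.35 − (0.0592/3)(5.200) = +1.247 V.

+1.247 V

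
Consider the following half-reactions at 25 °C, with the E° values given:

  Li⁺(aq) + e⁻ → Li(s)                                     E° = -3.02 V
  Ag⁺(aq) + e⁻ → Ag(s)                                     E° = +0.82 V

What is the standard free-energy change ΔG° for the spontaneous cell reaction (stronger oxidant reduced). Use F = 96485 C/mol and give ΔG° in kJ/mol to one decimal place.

Ag⁺/Ag (E° = +0.82 V) is the cathode; Li⁺/Li (E° = -3.02 V) is the anode, so E°cell = +3.84 V.
Balancing electrons gives n = 1 (lcm of 1 and 1).
ΔG° = −nFE° = −(1)(96485)(+3.84) = -370,502 J = -370.5 kJ/mol.

-370.5 kJ/mol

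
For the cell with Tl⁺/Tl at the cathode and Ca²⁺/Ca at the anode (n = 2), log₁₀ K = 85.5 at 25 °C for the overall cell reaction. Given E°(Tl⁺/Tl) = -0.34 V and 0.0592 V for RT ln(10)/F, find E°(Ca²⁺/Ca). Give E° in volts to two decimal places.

E°cell = (0.0592/n)·log K = (0.0592/2)(85.5) = +2.531 V.
Since Tl⁺/Tl is the cathode and Ca²⁺/Ca the anode, E°cell = E°(Tl⁺/Tl) − E°(Ca²⁺/Ca).
So E°(Ca²⁺/Ca) = E°(Tl⁺/Tl) − E°cell = (-0.34) − (+2.531) = -2.87 V.

-2.87 V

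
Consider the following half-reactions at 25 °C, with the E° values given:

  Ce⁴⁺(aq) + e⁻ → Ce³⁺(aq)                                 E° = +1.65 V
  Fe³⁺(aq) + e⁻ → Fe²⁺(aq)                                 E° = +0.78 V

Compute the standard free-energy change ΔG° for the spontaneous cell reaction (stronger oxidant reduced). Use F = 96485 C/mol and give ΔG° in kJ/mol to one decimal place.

-83.9 kJ/mol

Ce⁴⁺/Ce³⁺ (E° = +1.65 V) is the cathode; Fe³⁺/Fe²⁺ (E° = +0.78 V) is the anode, so E°cell = +0.87 V.
Balancing electrons gives n = 1 (lcm of 1 and 1).
ΔG° = −nFE° = −(1)(96485)(+0.87) = -83,942 J = -83.9 kJ/mol.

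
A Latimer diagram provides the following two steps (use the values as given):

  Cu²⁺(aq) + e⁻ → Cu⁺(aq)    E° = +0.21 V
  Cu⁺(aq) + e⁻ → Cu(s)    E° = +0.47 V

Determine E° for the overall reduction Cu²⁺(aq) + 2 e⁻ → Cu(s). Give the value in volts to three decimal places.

+0.340 V

Adding the free-energy changes (−nFE°) of the two steps gives −n₃FE°₃ = −n₁FE°₁ − n₂FE°₂.
E°₃ = (1×+0.21 + 1×+0.47) / 2 = (+0.680) / 2 = +0.340 V.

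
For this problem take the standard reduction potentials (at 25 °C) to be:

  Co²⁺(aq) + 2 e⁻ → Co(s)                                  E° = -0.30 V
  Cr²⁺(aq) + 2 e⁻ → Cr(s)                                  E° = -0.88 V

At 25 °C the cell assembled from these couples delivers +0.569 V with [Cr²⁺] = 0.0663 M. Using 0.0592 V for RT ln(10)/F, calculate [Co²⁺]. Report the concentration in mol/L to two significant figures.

0.028 M

Co²⁺/Co is the cathode, Cr²⁺/Cr the anode: E°cell = +0.58 V, n = 2.
Overall reaction: Co²⁺(aq) + Cr(s) → Co(s) + Cr²⁺(aq); Q = [Cr²⁺]^1/[Co²⁺]^1.
From E = E° − (0.0592/n) log Q: log Q = (E° − E)·n/0.0592 = (+0.58 − (+0.569))·2/0.0592 = 0.3716.
So 1·log[Co²⁺] = 1·log(0.0663) − log Q = -1.1785 − (0.3716) = -1.5501; [Co²⁺] = 10^(-1.5501) ≈ 0.028 M.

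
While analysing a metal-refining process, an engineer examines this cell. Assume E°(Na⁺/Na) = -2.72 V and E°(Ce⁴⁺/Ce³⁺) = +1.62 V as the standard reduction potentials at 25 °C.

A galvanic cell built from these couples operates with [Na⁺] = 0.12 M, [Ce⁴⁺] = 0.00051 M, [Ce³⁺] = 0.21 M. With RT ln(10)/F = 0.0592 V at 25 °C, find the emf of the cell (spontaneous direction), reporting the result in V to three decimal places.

Ce⁴⁺/Ce³⁺ is the cathode (higher E°), Na⁺/Na the anode: E°cell = +1.62 − (-2.72) = +4.34 V, n = 1.
Overall: Ce⁴⁺(aq) + Na(s) → Ce³⁺(aq) + Na⁺(aq)
Q = [Ce³⁺]·[Na⁺] / ([Ce⁴⁺]); log Q = 1.694.
E = E° − (0.0592/n) log Q = +4.34 − (0.0592/1)(1.694) = +4.240 V.

+4.240 V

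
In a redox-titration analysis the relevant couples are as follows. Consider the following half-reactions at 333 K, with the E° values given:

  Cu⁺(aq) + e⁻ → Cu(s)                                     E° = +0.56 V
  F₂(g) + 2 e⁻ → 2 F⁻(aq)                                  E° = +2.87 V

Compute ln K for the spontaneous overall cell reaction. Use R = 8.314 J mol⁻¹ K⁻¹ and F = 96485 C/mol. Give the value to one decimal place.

161.0

Cathode: F₂/F⁻; anode: Cu⁺/Cu. E°cell = (+2.87) − (+0.56) = +2.31 V, with n = 2.
ΔG° = −nFE° = −RT ln K, so ln K = nFE°/(RT) = (2)(96485)(+2.31) / ((8.314)(333)) = 161.008.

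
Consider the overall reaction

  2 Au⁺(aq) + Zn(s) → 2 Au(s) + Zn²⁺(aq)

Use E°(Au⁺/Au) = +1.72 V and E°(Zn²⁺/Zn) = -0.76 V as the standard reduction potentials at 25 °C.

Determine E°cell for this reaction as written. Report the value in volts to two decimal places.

+2.48 V

The Au⁺/Au couple has the higher reduction potential, so it is the cathode; Zn²⁺/Zn is oxidised at the anode.
E°cell = E°(cathode) − E°(anode) = (+1.72) − (-0.76) = +2.48 V.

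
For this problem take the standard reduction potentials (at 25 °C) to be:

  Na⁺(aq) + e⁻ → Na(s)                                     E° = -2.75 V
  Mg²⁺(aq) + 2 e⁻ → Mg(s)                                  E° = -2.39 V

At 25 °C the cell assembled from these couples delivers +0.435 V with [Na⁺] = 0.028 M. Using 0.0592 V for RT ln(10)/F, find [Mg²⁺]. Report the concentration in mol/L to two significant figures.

Mg²⁺/Mg is the cathode, Na⁺/Na the anode: E°cell = +0.36 V, n = 2.
Overall reaction: Mg²⁺(aq) + 2 Na(s) → Mg(s) + 2 Na⁺(aq); Q = [Na⁺]^2/[Mg²⁺]^1.
From E = E° − (0.0592/n) log Q: log Q = (E° − E)·n/0.0592 = (+0.36 − (+0.435))·2/0.0592 = -2.5338.
So 1·log[Mg²⁺] = 2·log(0.028) − log Q = -3.1057 − (-2.5338) = -0.5719; [Mg²⁺] = 10^(-0.5719) ≈ 0.27 M.

0.27 M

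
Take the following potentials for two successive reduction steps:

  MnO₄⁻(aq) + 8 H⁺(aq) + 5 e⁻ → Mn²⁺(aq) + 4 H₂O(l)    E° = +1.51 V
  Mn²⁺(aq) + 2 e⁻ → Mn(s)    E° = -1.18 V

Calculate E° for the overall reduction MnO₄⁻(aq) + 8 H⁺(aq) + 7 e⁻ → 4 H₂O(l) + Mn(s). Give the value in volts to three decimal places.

+0.741 V

Since ΔG° = −nFE° is additive over sequential reductions, n₃E°₃ = n₁E°₁ + n₂E°₂.
E°₃ = (5×+1.51 + 2×-1.18) / 7 = (+5.190) / 7 = +0.741 V.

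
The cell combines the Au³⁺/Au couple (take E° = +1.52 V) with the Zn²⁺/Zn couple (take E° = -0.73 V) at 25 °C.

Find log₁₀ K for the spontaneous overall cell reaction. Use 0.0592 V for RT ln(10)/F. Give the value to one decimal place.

228.0

Cathode: Au³⁺/Au; anode: Zn²⁺/Zn. E°cell = +2.25 V, n = 6.
log K = nE°cell / 0.0592 = (6)(+2.25) / 0.0592 = 228.0.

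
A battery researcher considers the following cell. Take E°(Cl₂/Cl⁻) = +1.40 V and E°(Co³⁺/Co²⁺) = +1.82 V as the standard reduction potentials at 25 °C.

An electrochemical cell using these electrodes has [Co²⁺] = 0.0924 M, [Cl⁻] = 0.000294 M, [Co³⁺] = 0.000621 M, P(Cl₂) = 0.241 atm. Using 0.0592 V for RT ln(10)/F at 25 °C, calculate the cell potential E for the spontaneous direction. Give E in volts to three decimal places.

Co³⁺/Co²⁺ is the cathode (higher E°), Cl₂/Cl⁻ the anode: E°cell = +1.82 − (+1.40) = +0.42 V, n = 2.
Overall: 2 Co³⁺(aq) + 2 Cl⁻(aq) → 2 Co²⁺(aq) + Cl₂(g)
Q = [Co²⁺]^2·P(Cl₂) / ([Co³⁺]^2·[Cl⁻]^2); log Q = 10.790.
E = E° − (0.0592/n) log Q = +0.42 − (0.0592/2)(10.790) = +0.101 V.

+0.101 V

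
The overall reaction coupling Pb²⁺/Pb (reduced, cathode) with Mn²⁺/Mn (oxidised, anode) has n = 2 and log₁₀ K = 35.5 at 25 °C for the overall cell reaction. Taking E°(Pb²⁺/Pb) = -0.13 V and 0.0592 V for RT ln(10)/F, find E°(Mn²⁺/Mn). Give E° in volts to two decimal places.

E°cell = (0.0592/n)·log K = (0.0592/2)(35.5) = +1.051 V.
Since Pb²⁺/Pb is the cathode and Mn²⁺/Mn the anode, E°cell = E°(Pb²⁺/Pb) − E°(Mn²⁺/Mn).
So E°(Mn²⁺/Mn) = E°(Pb²⁺/Pb) − E°cell = (-0.13) − (+1.051) = -1.18 V.

-1.18 V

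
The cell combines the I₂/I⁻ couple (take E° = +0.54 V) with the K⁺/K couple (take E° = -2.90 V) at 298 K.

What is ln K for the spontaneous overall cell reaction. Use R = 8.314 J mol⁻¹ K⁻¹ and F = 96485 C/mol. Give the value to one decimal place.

267.9

Cathode: I₂/I⁻; anode: K⁺/K. E°cell = (+0.54) − (-2.90) = +3.44 V, with n = 2.
ΔG° = −nFE° = −RT ln K, so ln K = nFE°/(RT) = (2)(96485)(+3.44) / ((8.314)(298)) = 267.930.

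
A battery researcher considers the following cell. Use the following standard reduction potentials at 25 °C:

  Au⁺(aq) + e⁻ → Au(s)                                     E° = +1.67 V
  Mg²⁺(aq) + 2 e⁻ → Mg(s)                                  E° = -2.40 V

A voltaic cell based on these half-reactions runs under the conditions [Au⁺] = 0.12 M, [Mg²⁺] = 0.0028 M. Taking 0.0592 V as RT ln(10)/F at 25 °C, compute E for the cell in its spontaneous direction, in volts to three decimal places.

+4.091 V

Au⁺/Au is the cathode (higher E°), Mg²⁺/Mg the anode: E°cell = +1.67 − (-2.40) = +4.07 V, n = 2.
Overall: 2 Au⁺(aq) + Mg(s) → 2 Au(s) + Mg²⁺(aq)
Q = [Mg²⁺] / ([Au⁺]^2); log Q = -0.711.
E = E° − (0.0592/n) log Q = +4.07 − (0.0592/2)(-0.711) = +4.091 V.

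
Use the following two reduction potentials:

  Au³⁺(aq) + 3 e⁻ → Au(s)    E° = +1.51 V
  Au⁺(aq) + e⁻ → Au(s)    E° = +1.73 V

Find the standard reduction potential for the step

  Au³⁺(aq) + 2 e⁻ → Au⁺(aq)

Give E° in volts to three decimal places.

Sequential free energies add, so n₃E°₃ = n₁E°₁ + n₂E°₂.
With n₃ = 3, and the known step contributing 1×(+1.73) V, the unknown satisfies 2·E° = 3×(+1.51) − 1×(+1.73) = +2.800.
E° = +2.800 / 2 = +1.400 V.

+1.400 V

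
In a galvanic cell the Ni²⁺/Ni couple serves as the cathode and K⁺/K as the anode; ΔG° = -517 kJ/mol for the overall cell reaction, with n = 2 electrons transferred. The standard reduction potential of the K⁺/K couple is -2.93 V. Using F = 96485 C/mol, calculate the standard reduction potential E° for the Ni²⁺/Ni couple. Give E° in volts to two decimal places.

-0.25 V

E°cell = −ΔG°/(nF) = −(-517×10³)/((2)(96485)) = +2.679 V.
Since Ni²⁺/Ni is the cathode and K⁺/K the anode, E°cell = E°(Ni²⁺/Ni) − E°(K⁺/K).
So E°(Ni²⁺/Ni) = E°cell + E°(K⁺/K) = +2.679 + (-2.93) = -0.25 V.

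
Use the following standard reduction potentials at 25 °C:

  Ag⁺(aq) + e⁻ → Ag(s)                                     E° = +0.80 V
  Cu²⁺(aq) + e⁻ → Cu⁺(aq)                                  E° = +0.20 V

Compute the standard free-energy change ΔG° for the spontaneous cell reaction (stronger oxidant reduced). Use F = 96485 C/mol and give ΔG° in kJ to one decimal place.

-57.9 kJ

Ag⁺/Ag (E° = +0.80 V) is the cathode; Cu²⁺/Cu⁺ (E° = +0.20 V) is the anode, so E°cell = +0.60 V.
Balancing electrons gives n = 1 (lcm of 1 and 1).
ΔG° = −nFE° = −(1)(96485)(+0.60) = -57,891 J = -57.9 kJ.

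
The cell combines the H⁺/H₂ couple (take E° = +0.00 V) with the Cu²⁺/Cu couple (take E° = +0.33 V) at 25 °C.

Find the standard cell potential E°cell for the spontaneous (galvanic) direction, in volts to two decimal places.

The Cu²⁺/Cu couple has the higher reduction potential, so it is the cathode; H⁺/H₂ is oxidised at the anode.
E°cell = E°(cathode) − E°(anode) = (+0.33) − (+0.00) = +0.33 V.
Since E°cell > 0, the reaction is spontaneous under standard conditions.

+0.33 V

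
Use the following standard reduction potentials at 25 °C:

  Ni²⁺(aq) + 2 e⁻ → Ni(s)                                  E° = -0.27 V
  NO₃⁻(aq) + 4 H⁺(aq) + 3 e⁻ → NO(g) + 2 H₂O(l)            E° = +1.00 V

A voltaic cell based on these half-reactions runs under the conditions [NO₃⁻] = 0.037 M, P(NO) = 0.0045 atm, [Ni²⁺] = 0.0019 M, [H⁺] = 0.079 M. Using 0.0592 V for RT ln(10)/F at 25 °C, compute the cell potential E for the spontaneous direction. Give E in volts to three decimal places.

NO₃⁻/NO is the cathode (higher E°), Ni²⁺/Ni the anode: E°cell = +1.00 − (-0.27) = +1.27 V, n = 6.
Overall: 2 NO₃⁻(aq) + 8 H⁺(aq) + 3 Ni(s) → 2 NO(g) + 4 H₂O(l) + 3 Ni²⁺(aq)
Q = P(NO)^2·[Ni²⁺]^3 / ([NO₃⁻]^2·[H⁺]^8); log Q = -1.175.
E = E° − (0.0592/n) log Q = +1.27 − (0.0592/6)(-1.175) = +1.282 V.

+1.282 V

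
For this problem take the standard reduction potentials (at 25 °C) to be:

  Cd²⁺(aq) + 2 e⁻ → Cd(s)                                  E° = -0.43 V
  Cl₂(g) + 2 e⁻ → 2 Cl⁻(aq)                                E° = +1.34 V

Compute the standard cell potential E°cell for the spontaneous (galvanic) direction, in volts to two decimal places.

+1.77 V

The Cl₂/Cl⁻ couple has the higher reduction potential, so it is the cathode; Cd²⁺/Cd is oxidised at the anode.
E°cell = E°(cathode) − E°(anode) = (+1.34) − (-0.43) = +1.77 V.
Since E°cell > 0, the reaction is spontaneous under standard conditions.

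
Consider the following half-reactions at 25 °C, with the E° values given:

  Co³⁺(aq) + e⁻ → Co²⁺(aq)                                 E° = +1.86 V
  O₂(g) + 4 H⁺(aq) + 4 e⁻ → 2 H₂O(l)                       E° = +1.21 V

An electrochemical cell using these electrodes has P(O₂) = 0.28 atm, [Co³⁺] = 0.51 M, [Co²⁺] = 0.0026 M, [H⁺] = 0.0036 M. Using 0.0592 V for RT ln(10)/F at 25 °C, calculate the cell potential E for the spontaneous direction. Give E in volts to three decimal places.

+0.939 V

Co³⁺/Co²⁺ is the cathode (higher E°), O₂/H₂O the anode: E°cell = +1.86 − (+1.21) = +0.65 V, n = 4.
Overall: 4 Co³⁺(aq) + 2 H₂O(l) → 4 Co²⁺(aq) + O₂(g) + 4 H⁺(aq)
Q = [Co²⁺]^4·P(O₂)·[H⁺]^4 / ([Co³⁺]^4); log Q = -19.498.
E = E° − (0.0592/n) log Q = +0.65 − (0.0592/4)(-19.498) = +0.939 V.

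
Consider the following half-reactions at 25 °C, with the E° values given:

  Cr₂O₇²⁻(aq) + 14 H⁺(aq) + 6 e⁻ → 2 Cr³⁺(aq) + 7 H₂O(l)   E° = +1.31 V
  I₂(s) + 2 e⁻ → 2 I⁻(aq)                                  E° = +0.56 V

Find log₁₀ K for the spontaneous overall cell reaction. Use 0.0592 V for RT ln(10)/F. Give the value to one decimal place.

76.0

Cathode: Cr₂O₇²⁻/Cr³⁺; anode: I₂/I⁻. E°cell = +0.75 V, n = 6.
log K = nE°cell / 0.0592 = (6)(+0.75) / 0.0592 = 76.0.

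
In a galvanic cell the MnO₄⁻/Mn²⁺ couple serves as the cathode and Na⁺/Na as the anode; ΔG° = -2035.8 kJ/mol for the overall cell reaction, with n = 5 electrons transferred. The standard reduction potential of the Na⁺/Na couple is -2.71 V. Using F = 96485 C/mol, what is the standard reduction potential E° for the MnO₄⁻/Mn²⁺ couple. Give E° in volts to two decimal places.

+1.51 V

E°cell = −ΔG°/(nF) = −(-2035.8×10³)/((5)(96485)) = +4.220 V.
Since MnO₄⁻/Mn²⁺ is the cathode and Na⁺/Na the anode, E°cell = E°(MnO₄⁻/Mn²⁺) − E°(Na⁺/Na).
So E°(MnO₄⁻/Mn²⁺) = E°cell + E°(Na⁺/Na) = +4.220 + (-2.71) = +1.51 V.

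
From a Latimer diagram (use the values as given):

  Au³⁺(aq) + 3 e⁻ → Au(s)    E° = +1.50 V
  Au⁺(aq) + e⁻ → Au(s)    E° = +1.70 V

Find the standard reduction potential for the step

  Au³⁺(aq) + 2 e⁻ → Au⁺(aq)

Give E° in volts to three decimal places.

Sequential free energies add, so n₃E°₃ = n₁E°₁ + n₂E°₂.
With n₃ = 3, and the known step contributing 1×(+1.70) V, the unknown satisfies 2·E° = 3×(+1.50) − 1×(+1.70) = +2.800.
E° = +2.800 / 2 = +1.400 V.

+1.400 V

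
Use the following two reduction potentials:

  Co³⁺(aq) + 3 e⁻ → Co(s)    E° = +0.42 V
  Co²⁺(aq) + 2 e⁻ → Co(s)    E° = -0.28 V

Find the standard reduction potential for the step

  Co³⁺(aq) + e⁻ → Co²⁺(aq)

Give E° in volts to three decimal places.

+1.820 V

Sequential free energies add, so n₃E°₃ = n₁E°₁ + n₂E°₂.
With n₃ = 3, and the known step contributing 2×(-0.28) V, the unknown satisfies 1·E° = 3×(+0.42) − 2×(-0.28) = +1.820.
E° = +1.820 / 1 = +1.820 V.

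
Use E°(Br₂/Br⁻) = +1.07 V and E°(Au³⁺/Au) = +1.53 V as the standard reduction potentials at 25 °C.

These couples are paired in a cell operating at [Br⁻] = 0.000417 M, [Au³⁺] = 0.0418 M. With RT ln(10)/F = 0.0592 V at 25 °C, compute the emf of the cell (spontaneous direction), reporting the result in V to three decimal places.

+0.233 V

Au³⁺/Au is the cathode (higher E°), Br₂/Br⁻ the anode: E°cell = +1.53 − (+1.07) = +0.46 V, n = 6.
Overall: 2 Au³⁺(aq) + 6 Br⁻(aq) → 2 Au(s) + 3 Br₂(l)
Q = 1 / ([Au³⁺]^2·[Br⁻]^6); log Q = 23.037.
E = E° − (0.0592/n) log Q = +0.46 − (0.0592/6)(23.037) = +0.233 V.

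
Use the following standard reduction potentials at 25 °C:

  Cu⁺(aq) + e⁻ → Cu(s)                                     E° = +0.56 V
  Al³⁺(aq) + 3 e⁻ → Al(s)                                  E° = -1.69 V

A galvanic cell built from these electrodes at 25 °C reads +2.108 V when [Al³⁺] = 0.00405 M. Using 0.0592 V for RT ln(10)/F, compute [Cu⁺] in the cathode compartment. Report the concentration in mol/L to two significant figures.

0.00064 M

Cu⁺/Cu is the cathode, Al³⁺/Al the anode: E°cell = +2.25 V, n = 3.
Overall reaction: 3 Cu⁺(aq) + Al(s) → 3 Cu(s) + Al³⁺(aq); Q = [Al³⁺]^1/[Cu⁺]^3.
From E = E° − (0.0592/n) log Q: log Q = (E° − E)·n/0.0592 = (+2.25 − (+2.108))·3/0.0592 = 7.1959.
So 3·log[Cu⁺] = 1·log(0.00405) − log Q = -2.3925 − (7.1959) = -9.5884; log[Cu⁺] = -9.5884 / 3 = -3.1961; [Cu⁺] = 10^(-3.1961) ≈ 0.00064 M.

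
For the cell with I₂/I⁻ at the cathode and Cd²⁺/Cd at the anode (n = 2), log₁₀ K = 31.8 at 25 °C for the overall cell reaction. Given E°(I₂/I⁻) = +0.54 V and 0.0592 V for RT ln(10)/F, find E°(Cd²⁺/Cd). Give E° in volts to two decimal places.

-0.40 V

E°cell = (0.0592/n)·log K = (0.0592/2)(31.8) = +0.941 V.
Since I₂/I⁻ is the cathode and Cd²⁺/Cd the anode, E°cell = E°(I₂/I⁻) − E°(Cd²⁺/Cd).
So E°(Cd²⁺/Cd) = E°(I₂/I⁻) − E°cell = (+0.54) − (+0.941) = -0.40 V.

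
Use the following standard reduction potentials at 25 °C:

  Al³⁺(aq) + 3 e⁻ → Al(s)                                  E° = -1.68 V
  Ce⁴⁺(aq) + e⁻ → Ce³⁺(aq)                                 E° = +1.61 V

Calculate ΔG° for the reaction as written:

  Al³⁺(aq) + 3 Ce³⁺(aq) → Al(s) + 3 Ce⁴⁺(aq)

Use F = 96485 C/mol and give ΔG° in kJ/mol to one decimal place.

+952.3 kJ/mol

As written, Al³⁺/Al is reduced (cathode) and Ce⁴⁺/Ce³⁺ is oxidised (anode), so E°cell = (-1.68) − (+1.61) = -3.29 V.
Balancing electrons gives n = 3.
ΔG° = −nFE° = −(3)(96485)(-3.29) = 952,307 J = +952.3 kJ/mol.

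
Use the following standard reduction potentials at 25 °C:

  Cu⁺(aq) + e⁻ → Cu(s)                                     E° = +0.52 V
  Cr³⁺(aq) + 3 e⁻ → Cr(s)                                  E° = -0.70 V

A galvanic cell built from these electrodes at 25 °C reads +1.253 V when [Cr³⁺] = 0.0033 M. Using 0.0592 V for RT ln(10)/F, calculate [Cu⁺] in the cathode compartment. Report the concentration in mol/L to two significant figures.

0.54 M

Cu⁺/Cu is the cathode, Cr³⁺/Cr the anode: E°cell = +1.22 V, n = 3.
Overall reaction: 3 Cu⁺(aq) + Cr(s) → 3 Cu(s) + Cr³⁺(aq); Q = [Cr³⁺]^1/[Cu⁺]^3.
From E = E° − (0.0592/n) log Q: log Q = (E° − E)·n/0.0592 = (+1.22 − (+1.253))·3/0.0592 = -1.6723.
So 3·log[Cu⁺] = 1·log(0.0033) − log Q = -2.4815 − (-1.6723) = -0.8092; log[Cu⁺] = -0.8092 / 3 = -0.2697; [Cu⁺] = 10^(-0.2697) ≈ 0.54 M.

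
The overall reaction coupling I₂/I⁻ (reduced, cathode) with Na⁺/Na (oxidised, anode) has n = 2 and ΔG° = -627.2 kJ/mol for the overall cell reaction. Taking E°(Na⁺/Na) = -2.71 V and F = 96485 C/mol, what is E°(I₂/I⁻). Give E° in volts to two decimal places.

E°cell = −ΔG°/(nF) = −(-627.2×10³)/((2)(96485)) = +3.250 V.
Since I₂/I⁻ is the cathode and Na⁺/Na the anode, E°cell = E°(I₂/I⁻) − E°(Na⁺/Na).
So E°(I₂/I⁻) = E°cell + E°(Na⁺/Na) = +3.250 + (-2.71) = +0.54 V.

+0.54 V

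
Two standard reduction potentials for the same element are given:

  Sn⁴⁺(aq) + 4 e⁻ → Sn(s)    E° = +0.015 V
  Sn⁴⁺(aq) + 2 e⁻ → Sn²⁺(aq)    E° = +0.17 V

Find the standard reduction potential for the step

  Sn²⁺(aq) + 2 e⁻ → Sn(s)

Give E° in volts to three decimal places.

Sequential free energies add, so n₃E°₃ = n₁E°₁ + n₂E°₂.
With n₃ = 4, and the known step contributing 2×(+0.17) V, the unknown satisfies 2·E° = 4×(+0.015) − 2×(+0.17) = -0.280.
E° = -0.280 / 2 = -0.140 V.

-0.140 V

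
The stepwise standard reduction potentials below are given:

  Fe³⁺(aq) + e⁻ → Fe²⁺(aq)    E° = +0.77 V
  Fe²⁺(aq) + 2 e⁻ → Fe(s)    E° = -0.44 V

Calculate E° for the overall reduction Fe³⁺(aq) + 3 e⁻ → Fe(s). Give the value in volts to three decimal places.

Standard free energies of sequential steps add: ΔG°₃ = ΔG°₁ + ΔG°₂, so n₃E°₃ = n₁E°₁ + n₂E°₂.
E°₃ = (1×+0.77 + 2×-0.44) / 3 = (-0.110) / 3 = -0.037 V.
Simply averaging or adding the two E° values would be wrong; the electron-weighted sum is required.

-0.037 V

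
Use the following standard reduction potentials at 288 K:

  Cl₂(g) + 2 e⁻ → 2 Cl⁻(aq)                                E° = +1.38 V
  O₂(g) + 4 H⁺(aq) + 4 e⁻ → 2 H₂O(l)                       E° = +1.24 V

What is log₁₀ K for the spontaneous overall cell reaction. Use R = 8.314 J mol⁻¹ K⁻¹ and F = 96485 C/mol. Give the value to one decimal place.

Cathode: Cl₂/Cl⁻; anode: O₂/H₂O. E°cell = (+1.38) − (+1.24) = +0.14 V, with n = 4.
ΔG° = −nFE° = −RT ln K, so ln K = nFE°/(RT) = (4)(96485)(+0.14) / ((8.314)(288)) = 22.566.
log₁₀ K = 22.566 / ln 10 = 9.8.

9.8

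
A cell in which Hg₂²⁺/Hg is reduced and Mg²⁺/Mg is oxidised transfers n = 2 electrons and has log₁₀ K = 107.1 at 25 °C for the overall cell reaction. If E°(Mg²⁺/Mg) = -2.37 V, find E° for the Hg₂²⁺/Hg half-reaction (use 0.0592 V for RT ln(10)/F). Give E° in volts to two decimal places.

+0.80 V

E°cell = (0.0592/n)·log K = (0.0592/2)(107.1) = +3.170 V.
Since Hg₂²⁺/Hg is the cathode and Mg²⁺/Mg the anode, E°cell = E°(Hg₂²⁺/Hg) − E°(Mg²⁺/Mg).
So E°(Hg₂²⁺/Hg) = E°cell + E°(Mg²⁺/Mg) = +3.170 + (-2.37) = +0.80 V.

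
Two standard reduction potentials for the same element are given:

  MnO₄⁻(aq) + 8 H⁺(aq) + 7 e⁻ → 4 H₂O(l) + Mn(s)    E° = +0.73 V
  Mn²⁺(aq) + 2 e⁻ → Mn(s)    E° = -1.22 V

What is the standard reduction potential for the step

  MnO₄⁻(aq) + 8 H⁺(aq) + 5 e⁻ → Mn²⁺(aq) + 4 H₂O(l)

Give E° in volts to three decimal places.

+1.510 V

Sequential free energies add, so n₃E°₃ = n₁E°₁ + n₂E°₂.
With n₃ = 7, and the known step contributing 2×(-1.22) V, the unknown satisfies 5·E° = 7×(+0.73) − 2×(-1.22) = +7.550.
E° = +7.550 / 5 = +1.510 V.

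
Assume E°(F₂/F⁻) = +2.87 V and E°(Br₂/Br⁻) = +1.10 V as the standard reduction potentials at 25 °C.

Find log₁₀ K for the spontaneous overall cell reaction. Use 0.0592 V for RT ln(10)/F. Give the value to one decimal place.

Cathode: F₂/F⁻; anode: Br₂/Br⁻. E°cell = +1.77 V, n = 2.
log K = nE°cell / 0.0592 = (2)(+1.77) / 0.0592 = 59.8.

59.8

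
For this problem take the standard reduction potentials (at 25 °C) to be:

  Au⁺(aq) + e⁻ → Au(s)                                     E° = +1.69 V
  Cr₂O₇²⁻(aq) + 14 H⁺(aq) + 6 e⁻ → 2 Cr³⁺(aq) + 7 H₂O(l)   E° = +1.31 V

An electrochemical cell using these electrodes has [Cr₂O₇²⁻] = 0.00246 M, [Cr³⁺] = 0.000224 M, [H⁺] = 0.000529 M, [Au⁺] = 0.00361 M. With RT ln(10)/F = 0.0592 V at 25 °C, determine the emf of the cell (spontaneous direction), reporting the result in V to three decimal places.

+0.642 V

Au⁺/Au is the cathode (higher E°), Cr₂O₇²⁻/Cr³⁺ the anode: E°cell = +1.69 − (+1.31) = +0.38 V, n = 6.
Overall: 6 Au⁺(aq) + 2 Cr³⁺(aq) + 7 H₂O(l) → 6 Au(s) + Cr₂O₇²⁻(aq) + 14 H⁺(aq)
Q = [Cr₂O₇²⁻]·[H⁺]^14 / ([Au⁺]^6·[Cr³⁺]^2); log Q = -26.526.
E = E° − (0.0592/n) log Q = +0.38 − (0.0592/6)(-26.526) = +0.642 V.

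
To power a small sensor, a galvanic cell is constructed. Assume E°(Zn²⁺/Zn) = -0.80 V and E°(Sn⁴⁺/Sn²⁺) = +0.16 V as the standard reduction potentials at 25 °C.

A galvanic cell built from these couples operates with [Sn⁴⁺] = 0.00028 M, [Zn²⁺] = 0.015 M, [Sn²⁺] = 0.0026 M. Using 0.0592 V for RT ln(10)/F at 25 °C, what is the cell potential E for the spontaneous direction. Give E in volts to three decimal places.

+0.985 V

Sn⁴⁺/Sn²⁺ is the cathode (higher E°), Zn²⁺/Zn the anode: E°cell = +0.16 − (-0.80) = +0.96 V, n = 2.
Overall: Sn⁴⁺(aq) + Zn(s) → Sn²⁺(aq) + Zn²⁺(aq)
Q = [Sn²⁺]·[Zn²⁺] / ([Sn⁴⁺]); log Q = -0.856.
E = E° − (0.0592/n) log Q = +0.96 − (0.0592/2)(-0.856) = +0.985 V.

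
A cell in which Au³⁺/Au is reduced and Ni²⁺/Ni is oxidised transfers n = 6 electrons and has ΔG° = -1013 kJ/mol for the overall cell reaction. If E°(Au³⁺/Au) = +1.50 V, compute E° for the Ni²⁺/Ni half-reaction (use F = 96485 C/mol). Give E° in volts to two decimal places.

-0.25 V

E°cell = −ΔG°/(nF) = −(-1013×10³)/((6)(96485)) = +1.750 V.
Since Au³⁺/Au is the cathode and Ni²⁺/Ni the anode, E°cell = E°(Au³⁺/Au) − E°(Ni²⁺/Ni).
So E°(Ni²⁺/Ni) = E°(Au³⁺/Au) − E°cell = (+1.50) − (+1.750) = -0.25 V.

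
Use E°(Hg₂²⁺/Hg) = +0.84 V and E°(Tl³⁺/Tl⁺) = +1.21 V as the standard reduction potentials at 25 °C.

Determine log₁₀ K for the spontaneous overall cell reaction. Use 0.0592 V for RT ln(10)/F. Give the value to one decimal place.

12.5

Cathode: Tl³⁺/Tl⁺; anode: Hg₂²⁺/Hg. E°cell = +0.37 V, n = 2.
log K = nE°cell / 0.0592 = (2)(+0.37) / 0.0592 = 12.5.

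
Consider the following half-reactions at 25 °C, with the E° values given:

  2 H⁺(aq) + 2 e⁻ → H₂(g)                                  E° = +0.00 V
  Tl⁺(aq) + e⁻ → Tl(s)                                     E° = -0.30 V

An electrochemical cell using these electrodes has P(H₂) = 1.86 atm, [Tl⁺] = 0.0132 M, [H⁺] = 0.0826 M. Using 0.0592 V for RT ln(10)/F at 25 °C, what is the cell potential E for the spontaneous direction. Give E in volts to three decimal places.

+0.339 V

H⁺/H₂ is the cathode (higher E°), Tl⁺/Tl the anode: E°cell = +0.00 − (-0.30) = +0.30 V, n = 2.
Overall: 2 H⁺(aq) + 2 Tl(s) → H₂(g) + 2 Tl⁺(aq)
Q = P(H₂)·[Tl⁺]^2 / ([H⁺]^2); log Q = -1.323.
E = E° − (0.0592/n) log Q = +0.30 − (0.0592/2)(-1.323) = +0.339 V.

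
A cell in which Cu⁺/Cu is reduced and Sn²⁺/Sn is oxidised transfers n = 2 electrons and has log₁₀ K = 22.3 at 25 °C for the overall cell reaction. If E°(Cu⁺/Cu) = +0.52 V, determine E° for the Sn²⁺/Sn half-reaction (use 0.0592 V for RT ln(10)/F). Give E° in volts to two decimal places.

E°cell = (0.0592/n)·log K = (0.0592/2)(22.3) = +0.660 V.
Since Cu⁺/Cu is the cathode and Sn²⁺/Sn the anode, E°cell = E°(Cu⁺/Cu) − E°(Sn²⁺/Sn).
So E°(Sn²⁺/Sn) = E°(Cu⁺/Cu) − E°cell = (+0.52) − (+0.660) = -0.14 V.

-0.14 V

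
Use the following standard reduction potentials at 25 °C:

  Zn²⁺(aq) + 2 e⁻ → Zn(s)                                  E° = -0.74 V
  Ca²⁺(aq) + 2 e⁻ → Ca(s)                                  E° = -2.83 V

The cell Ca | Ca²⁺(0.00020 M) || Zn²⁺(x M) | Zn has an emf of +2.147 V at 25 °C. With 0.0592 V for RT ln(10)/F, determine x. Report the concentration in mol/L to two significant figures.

Zn²⁺/Zn is the cathode, Ca²⁺/Ca the anode: E°cell = +2.09 V, n = 2.
Overall reaction: Zn²⁺(aq) + Ca(s) → Zn(s) + Ca²⁺(aq); Q = [Ca²⁺]^1/[Zn²⁺]^1.
From E = E° − (0.0592/n) log Q: log Q = (E° − E)·n/0.0592 = (+2.09 − (+2.147))·2/0.0592 = -1.9257.
So 1·log[Zn²⁺] = 1·log(0.0002) − log Q = -3.6990 − (-1.9257) = -1.7733; [Zn²⁺] = 10^(-1.7733) ≈ 0.017 M.

0.017 M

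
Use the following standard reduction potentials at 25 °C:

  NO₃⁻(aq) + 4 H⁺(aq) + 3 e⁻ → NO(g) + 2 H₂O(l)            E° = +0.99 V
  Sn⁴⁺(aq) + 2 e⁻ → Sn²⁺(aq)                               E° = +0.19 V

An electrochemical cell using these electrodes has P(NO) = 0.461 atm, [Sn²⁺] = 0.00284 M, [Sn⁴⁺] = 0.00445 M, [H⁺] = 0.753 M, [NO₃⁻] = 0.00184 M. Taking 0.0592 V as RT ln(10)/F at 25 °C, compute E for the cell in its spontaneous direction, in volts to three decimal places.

+0.737 V

NO₃⁻/NO is the cathode (higher E°), Sn⁴⁺/Sn²⁺ the anode: E°cell = +0.99 − (+0.19) = +0.80 V, n = 6.
Overall: 2 NO₃⁻(aq) + 8 H⁺(aq) + 3 Sn²⁺(aq) → 2 NO(g) + 4 H₂O(l) + 3 Sn⁴⁺(aq)
Q = P(NO)^2·[Sn⁴⁺]^3 / ([NO₃⁻]^2·[H⁺]^8·[Sn²⁺]^3); log Q = 6.369.
E = E° − (0.0592/n) log Q = +0.80 − (0.0592/6)(6.369) = +0.737 V.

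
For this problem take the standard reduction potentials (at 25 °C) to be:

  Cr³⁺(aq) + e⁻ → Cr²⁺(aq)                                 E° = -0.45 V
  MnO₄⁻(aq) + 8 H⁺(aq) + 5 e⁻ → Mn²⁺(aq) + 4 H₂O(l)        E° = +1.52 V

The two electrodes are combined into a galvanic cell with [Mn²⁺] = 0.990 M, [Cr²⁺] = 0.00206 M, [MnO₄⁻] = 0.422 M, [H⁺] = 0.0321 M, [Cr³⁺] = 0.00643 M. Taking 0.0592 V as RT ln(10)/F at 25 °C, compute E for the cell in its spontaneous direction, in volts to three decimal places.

+1.795 V

MnO₄⁻/Mn²⁺ is the cathode (higher E°), Cr³⁺/Cr²⁺ the anode: E°cell = +1.52 − (-0.45) = +1.97 V, n = 5.
Overall: MnO₄⁻(aq) + 8 H⁺(aq) + 5 Cr²⁺(aq) → Mn²⁺(aq) + 4 H₂O(l) + 5 Cr³⁺(aq)
Q = [Mn²⁺]·[Cr³⁺]^5 / ([MnO₄⁻]·[H⁺]^8·[Cr²⁺]^5); log Q = 14.790.
E = E° − (0.0592/n) log Q = +1.97 − (0.0592/5)(14.790) = +1.795 V.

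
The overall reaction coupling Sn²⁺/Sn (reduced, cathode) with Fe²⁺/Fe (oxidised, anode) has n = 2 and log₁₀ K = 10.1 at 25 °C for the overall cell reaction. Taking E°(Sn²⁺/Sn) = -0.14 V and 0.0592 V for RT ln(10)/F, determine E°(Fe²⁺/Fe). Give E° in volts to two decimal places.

-0.44 V

E°cell = (0.0592/n)·log K = (0.0592/2)(10.1) = +0.299 V.
Since Sn²⁺/Sn is the cathode and Fe²⁺/Fe the anode, E°cell = E°(Sn²⁺/Sn) − E°(Fe²⁺/Fe).
So E°(Fe²⁺/Fe) = E°(Sn²⁺/Sn) − E°cell = (-0.14) − (+0.299) = -0.44 V.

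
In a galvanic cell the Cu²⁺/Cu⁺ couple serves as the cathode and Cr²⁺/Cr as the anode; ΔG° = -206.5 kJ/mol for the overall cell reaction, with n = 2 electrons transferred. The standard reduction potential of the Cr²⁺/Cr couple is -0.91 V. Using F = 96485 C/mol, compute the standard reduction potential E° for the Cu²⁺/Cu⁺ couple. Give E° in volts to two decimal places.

E°cell = −ΔG°/(nF) = −(-206.5×10³)/((2)(96485)) = +1.070 V.
Since Cu²⁺/Cu⁺ is the cathode and Cr²⁺/Cr the anode, E°cell = E°(Cu²⁺/Cu⁺) − E°(Cr²⁺/Cr).
So E°(Cu²⁺/Cu⁺) = E°cell + E°(Cr²⁺/Cr) = +1.070 + (-0.91) = +0.16 V.

+0.16 V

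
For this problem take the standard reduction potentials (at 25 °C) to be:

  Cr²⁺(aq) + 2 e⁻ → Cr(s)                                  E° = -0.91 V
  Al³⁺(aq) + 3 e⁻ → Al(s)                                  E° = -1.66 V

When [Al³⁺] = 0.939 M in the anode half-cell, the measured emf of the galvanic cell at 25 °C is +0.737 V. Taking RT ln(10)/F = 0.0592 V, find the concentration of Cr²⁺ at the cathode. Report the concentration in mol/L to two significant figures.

0.35 M

Cr²⁺/Cr is the cathode, Al³⁺/Al the anode: E°cell = +0.75 V, n = 6.
Overall reaction: 3 Cr²⁺(aq) + 2 Al(s) → 3 Cr(s) + 2 Al³⁺(aq); Q = [Al³⁺]^2/[Cr²⁺]^3.
From E = E° − (0.0592/n) log Q: log Q = (E° − E)·n/0.0592 = (+0.75 − (+0.737))·6/0.0592 = 1.3176.
So 3·log[Cr²⁺] = 2·log(0.939) − log Q = -0.0547 − (1.3176) = -1.3723; log[Cr²⁺] = -1.3723 / 3 = -0.4574; [Cr²⁺] = 10^(-0.4574) ≈ 0.35 M.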